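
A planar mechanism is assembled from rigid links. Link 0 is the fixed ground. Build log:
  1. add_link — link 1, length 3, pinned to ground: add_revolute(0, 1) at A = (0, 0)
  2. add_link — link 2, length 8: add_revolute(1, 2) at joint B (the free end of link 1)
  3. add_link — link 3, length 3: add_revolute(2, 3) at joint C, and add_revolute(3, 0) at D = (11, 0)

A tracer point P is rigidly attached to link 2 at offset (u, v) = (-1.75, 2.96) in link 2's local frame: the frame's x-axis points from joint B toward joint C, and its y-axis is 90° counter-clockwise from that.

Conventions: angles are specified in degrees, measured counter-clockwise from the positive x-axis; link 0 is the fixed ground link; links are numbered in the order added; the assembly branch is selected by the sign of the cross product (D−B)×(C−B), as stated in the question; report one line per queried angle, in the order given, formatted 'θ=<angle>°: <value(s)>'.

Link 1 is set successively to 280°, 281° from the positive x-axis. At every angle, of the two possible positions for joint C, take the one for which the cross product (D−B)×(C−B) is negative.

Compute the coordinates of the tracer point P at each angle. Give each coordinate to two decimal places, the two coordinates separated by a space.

A=(0,0), D=(11.00,0)
θ=280°: B = A + 3.00·(cos280°, sin280°) = (0.5209, -2.9544)
θ=280°: |BD| = 10.8876
θ=280°: circle(B,8.00) ∩ circle(D,3.00): a=7.9696, h=0.6967
θ=280°:   candidates: C₊=(8.0024,-0.1212) cross=7.586; C₋=(8.3806,-1.4624) cross=-7.586
θ=280°:   branch - wants cross < 0 → take C=(8.3806,-1.4624) (cross=-7.586)
θ=280°: ex = (C−B)/|BC| = (0.9825,0.1865); ey = (-0.1865,0.9825)
θ=280°: P = B + -1.75·ex + 2.96·ey = (-1.7504,-0.3727)
θ=281°: B = A + 3.00·(cos281°, sin281°) = (0.5724, -2.9449)
θ=281°: |BD| = 10.8354
θ=281°: circle(B,8.00) ∩ circle(D,3.00): a=7.9557, h=0.8409
θ=281°:   candidates: C₊=(8.0001,0.0266) cross=9.111; C₋=(8.4572,-1.5919) cross=-9.111
θ=281°:   branch - wants cross < 0 → take C=(8.4572,-1.5919) (cross=-9.111)
θ=281°: ex = (C−B)/|BC| = (0.9856,0.1691); ey = (-0.1691,0.9856)
θ=281°: P = B + -1.75·ex + 2.96·ey = (-1.6530,-0.3235)

θ=280°: -1.75 -0.37
θ=281°: -1.65 -0.32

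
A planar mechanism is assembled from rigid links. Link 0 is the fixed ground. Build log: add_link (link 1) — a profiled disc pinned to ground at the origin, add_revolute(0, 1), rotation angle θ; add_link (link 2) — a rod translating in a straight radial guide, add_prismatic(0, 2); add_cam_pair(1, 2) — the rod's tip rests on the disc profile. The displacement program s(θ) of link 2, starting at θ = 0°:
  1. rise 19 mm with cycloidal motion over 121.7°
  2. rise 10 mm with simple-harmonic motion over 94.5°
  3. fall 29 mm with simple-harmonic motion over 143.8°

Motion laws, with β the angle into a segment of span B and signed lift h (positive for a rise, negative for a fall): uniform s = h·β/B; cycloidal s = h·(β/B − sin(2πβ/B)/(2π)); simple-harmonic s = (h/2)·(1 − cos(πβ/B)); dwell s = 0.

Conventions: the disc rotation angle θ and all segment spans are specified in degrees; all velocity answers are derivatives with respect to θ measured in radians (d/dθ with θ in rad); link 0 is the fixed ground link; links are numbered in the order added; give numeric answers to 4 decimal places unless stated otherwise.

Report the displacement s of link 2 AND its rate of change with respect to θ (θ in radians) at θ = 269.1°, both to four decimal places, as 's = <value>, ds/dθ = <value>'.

seg 1 [0°–121.7°] cycloidal, h=19: full span → s += 19 → s = 19.0000
seg 2 [121.7°–216.2°] simple-harmonic, h=10: full span → s += 10 → s = 29.0000
seg 3 [216.2°–360°] simple-harmonic, h=-29: θ=269.1° here. β=52.9, B=143.8. -29/2·(1 − cos(π·0.3679)) = -8.6525 → s = 20.3475
velocity in seg [216.2°–360°] (simple-harmonic), θ in radians: β = 52.9° = 0.9233 rad, B = 143.8° = 2.5098 rad; ds/dθ = (πh/(2B)) sin(πβ/B) = (π·(-29)/(2·2.5098)) sin(π·0.3679) = -16.608877 mm/rad

s = 20.3475, ds/dθ = -16.6089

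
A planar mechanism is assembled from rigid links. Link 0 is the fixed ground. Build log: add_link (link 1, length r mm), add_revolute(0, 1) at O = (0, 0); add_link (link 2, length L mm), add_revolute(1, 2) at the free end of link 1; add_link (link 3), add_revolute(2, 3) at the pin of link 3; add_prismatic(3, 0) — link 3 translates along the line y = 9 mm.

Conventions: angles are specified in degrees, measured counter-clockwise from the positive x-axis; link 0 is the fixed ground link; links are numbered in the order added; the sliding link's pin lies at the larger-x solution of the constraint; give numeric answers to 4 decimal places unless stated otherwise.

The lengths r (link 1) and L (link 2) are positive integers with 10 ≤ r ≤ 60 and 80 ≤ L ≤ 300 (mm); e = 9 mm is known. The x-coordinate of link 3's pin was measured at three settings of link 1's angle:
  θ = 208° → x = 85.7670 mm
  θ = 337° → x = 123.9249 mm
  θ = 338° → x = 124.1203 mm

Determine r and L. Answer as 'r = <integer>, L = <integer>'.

constraint per measurement: (x − r cos θ)² + (r sin θ − e)² = L²
subtracting the θ₁ and θ₂ equations cancels the r² and L² terms:
r = (x₁² − x₂²) / (2[(x₁cos θ₁ + e sin θ₁) − (x₂cos θ₂ + e sin θ₂)]) = 21.0000 → r = 21
L² = (x₁ − r cos θ₁)² + (r sin θ₁ − e)² = 11236.0047 → L = 106.0000 → L = 106
check at θ₃=338°: x = 124.1203 (printed 124.1203) ✓

r = 21, L = 106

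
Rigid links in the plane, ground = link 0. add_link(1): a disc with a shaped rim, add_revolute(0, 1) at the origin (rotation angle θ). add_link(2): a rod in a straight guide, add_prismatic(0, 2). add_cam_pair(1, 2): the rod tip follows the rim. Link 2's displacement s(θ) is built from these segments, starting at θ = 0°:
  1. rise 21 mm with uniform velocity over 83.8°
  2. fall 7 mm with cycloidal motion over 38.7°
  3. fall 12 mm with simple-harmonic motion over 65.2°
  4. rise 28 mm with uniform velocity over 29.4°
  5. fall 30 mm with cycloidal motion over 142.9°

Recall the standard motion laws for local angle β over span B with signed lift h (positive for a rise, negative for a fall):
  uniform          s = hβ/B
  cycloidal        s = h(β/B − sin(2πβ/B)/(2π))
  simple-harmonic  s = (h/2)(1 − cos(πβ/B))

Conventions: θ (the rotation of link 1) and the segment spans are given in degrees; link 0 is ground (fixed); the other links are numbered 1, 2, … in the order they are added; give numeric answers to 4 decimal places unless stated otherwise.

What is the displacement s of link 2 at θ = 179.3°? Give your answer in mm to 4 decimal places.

segment 1 (0° to 83.8°, uniform, h = 21) is passed completely: s = 0.0000 + (21) = 21.0000
segment 2 (83.8° to 122.5°, cycloidal, h = -7) is passed completely: s = 21.0000 + (-7) = 14.0000
θ = 179.3° falls in segment 3 (122.5° to 187.7°, simple-harmonic, h = -12): β = 179.3 − 122.5 = 56.8°, B = 65.2°; Δs = -12/2·(1 − cos(π·0.8712)) = -11.5152; s = 14.0000 − 11.5152 = 2.4848

2.4848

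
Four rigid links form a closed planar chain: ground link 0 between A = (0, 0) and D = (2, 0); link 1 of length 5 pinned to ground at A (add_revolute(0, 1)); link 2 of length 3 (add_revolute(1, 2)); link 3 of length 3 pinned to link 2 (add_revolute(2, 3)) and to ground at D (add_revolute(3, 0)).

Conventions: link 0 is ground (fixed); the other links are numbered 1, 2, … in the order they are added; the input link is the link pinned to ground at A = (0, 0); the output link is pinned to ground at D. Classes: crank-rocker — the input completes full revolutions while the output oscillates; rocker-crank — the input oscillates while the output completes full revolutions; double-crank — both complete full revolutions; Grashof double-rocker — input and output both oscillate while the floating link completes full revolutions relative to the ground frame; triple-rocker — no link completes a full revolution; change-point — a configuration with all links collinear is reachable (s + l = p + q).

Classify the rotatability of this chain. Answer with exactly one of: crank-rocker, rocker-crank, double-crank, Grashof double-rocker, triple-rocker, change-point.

lengths: ground=2, input=5, coupler=3, output=3
sorted: s=2 (shortest), l=5 (longest), p+q=6
s + l = 7 vs p + q = 6
s + l > p + q → non-Grashof → no link fully rotates → triple-rocker

triple-rocker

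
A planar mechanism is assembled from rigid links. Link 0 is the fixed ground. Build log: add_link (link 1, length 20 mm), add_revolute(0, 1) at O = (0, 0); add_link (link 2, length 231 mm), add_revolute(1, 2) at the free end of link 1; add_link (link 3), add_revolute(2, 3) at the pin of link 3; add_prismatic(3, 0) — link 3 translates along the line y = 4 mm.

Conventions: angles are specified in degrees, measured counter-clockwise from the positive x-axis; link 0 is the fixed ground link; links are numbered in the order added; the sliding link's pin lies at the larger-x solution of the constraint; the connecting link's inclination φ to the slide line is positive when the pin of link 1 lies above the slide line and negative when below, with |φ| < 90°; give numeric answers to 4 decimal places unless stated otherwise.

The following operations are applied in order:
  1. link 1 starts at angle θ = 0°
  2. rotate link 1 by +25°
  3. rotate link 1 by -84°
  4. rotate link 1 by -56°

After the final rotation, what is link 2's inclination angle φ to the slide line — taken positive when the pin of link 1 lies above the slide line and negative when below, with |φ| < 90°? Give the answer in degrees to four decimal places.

geometry: r = 20 mm, L = 231 mm, e = 4 mm; θ starts at 0°
rotate link 1 by +25°: θ ← 0° +25° = 25°
rotate link 1 by -84°: θ ← 25° -84° = -59°
rotate link 1 by -56°: θ ← -59° -56° = -115°
h = r sin θ − e = -18.126156 − 4 = -22.126156
sin φ = h / L = -22.126156 / 231 = -0.09578422
φ = arcsin(-0.09578422) = -5.496458°

-5.4965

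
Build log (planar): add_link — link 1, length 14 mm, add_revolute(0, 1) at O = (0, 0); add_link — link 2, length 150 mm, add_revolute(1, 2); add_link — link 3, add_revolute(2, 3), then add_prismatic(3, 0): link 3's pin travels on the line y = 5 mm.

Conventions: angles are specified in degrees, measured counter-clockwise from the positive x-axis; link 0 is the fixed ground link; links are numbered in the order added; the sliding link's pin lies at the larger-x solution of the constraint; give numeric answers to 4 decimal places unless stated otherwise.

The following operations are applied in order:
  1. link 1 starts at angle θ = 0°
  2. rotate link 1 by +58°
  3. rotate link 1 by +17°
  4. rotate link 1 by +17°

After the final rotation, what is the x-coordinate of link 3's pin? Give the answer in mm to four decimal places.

geometry: r = 14 mm, L = 150 mm, e = 5 mm; θ starts at 0°
rotate link 1 by +58°: θ ← 0° +58° = 58°
rotate link 1 by +17°: θ ← 58° +17° = 75°
rotate link 1 by +17°: θ ← 75° +17° = 92°
crank pin P = (r cos θ, r sin θ) = (-0.488593, 13.991472)
h = r sin θ − e = 13.991472 − 5 = 8.991472
x = r cos θ + √(L² − h²) = -0.488593 + 149.730269 = 149.241676

149.2417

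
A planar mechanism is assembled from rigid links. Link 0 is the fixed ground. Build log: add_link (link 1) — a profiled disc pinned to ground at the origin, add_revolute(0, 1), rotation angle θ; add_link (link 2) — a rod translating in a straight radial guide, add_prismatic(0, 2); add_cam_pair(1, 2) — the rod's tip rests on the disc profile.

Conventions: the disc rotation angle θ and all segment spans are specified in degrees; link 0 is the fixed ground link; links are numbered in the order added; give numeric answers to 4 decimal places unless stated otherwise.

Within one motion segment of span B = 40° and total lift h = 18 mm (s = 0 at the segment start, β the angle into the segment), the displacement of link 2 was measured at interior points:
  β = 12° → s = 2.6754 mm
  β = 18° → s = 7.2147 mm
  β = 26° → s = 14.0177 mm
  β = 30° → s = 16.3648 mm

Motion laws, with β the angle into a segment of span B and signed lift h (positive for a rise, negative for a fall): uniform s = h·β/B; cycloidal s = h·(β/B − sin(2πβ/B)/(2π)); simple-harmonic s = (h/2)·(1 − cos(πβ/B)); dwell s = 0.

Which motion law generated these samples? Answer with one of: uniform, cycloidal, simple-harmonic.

candidates at β/B = r: uniform s = h·r (linear in β); cycloidal s = h·(r − sin(2πr)/(2π)); simple-harmonic s = (h/2)(1 − cos(πr))
β=12°: printed 2.6754 | uniform 5.4000, cycloidal 2.6754, simple-harmonic 3.7099
β=18°: printed 7.2147 | uniform 8.1000, cycloidal 7.2147, simple-harmonic 7.5921
β=26°: printed 14.0177 | uniform 11.7000, cycloidal 14.0177, simple-harmonic 13.0859
β=30°: printed 16.3648 | uniform 13.5000, cycloidal 16.3648, simple-harmonic 15.3640
only one law matches every sample → cycloidal

cycloidal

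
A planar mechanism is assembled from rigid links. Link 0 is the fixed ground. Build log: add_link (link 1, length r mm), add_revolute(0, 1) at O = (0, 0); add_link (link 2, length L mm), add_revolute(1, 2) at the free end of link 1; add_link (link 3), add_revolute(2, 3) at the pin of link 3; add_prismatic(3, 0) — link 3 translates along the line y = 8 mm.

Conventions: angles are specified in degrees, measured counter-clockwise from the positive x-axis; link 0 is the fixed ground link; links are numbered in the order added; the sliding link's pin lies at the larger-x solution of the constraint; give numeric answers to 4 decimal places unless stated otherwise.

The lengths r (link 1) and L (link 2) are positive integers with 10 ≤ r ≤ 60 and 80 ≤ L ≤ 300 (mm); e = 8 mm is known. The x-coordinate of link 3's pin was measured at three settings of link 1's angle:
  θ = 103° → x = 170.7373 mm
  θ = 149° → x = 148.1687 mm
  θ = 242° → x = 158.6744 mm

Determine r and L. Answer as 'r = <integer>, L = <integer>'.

constraint per measurement: (x − r cos θ)² + (r sin θ − e)² = L²
subtracting the θ₁ and θ₂ equations cancels the r² and L² terms:
r = (x₁² − x₂²) / (2[(x₁cos θ₁ + e sin θ₁) − (x₂cos θ₂ + e sin θ₂)]) = 39.0000 → r = 39
L² = (x₁ − r cos θ₁)² + (r sin θ₁ − e)² = 33124.0065 → L = 182.0000 → L = 182
check at θ₃=242°: x = 158.6744 (printed 158.6744) ✓

r = 39, L = 182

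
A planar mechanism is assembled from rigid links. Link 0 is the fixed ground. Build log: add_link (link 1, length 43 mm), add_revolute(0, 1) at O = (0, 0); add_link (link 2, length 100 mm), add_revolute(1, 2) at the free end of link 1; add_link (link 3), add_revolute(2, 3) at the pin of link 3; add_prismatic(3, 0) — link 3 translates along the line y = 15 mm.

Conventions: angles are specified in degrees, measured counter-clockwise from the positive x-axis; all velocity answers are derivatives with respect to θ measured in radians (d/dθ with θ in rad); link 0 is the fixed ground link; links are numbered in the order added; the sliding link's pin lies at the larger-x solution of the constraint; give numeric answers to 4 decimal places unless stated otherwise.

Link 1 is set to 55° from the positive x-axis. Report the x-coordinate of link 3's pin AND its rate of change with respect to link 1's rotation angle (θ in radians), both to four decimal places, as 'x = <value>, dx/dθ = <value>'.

geometry: r = 43 mm, L = 100 mm, e = 15 mm
crank pin P = (r cos θ, r sin θ) = (24.663787, 35.223538)
h = r sin θ − e = 35.223538 − 15 = 20.223538
x = r cos θ + √(L² − h²) = 24.663787 + 97.933694 = 122.597481
dx/dθ = −r sin θ − h·r cos θ/√(L² − h²) (θ in radians; h = 20.223538) = -40.316668

x = 122.5975, dx/dθ = -40.3167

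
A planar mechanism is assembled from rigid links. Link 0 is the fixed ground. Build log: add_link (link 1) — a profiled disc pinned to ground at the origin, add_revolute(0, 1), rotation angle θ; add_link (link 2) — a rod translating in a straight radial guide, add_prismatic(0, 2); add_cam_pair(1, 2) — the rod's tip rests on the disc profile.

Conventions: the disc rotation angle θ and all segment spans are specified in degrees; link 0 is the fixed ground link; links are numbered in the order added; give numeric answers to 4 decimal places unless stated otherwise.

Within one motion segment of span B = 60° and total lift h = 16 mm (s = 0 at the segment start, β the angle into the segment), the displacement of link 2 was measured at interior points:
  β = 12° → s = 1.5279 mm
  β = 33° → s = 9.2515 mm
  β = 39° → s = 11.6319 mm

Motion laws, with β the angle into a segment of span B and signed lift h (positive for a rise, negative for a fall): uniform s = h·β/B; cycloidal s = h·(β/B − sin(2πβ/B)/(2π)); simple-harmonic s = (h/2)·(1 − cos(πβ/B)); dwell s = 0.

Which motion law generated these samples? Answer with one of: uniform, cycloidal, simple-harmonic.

candidates at β/B = r: uniform s = h·r (linear in β); cycloidal s = h·(r − sin(2πr)/(2π)); simple-harmonic s = (h/2)(1 − cos(πr))
β=12°: printed 1.5279 | uniform 3.2000, cycloidal 0.7782, simple-harmonic 1.5279
β=33°: printed 9.2515 | uniform 8.8000, cycloidal 9.5869, simple-harmonic 9.2515
β=39°: printed 11.6319 | uniform 10.4000, cycloidal 12.4601, simple-harmonic 11.6319
only one law matches every sample → simple-harmonic

simple-harmonic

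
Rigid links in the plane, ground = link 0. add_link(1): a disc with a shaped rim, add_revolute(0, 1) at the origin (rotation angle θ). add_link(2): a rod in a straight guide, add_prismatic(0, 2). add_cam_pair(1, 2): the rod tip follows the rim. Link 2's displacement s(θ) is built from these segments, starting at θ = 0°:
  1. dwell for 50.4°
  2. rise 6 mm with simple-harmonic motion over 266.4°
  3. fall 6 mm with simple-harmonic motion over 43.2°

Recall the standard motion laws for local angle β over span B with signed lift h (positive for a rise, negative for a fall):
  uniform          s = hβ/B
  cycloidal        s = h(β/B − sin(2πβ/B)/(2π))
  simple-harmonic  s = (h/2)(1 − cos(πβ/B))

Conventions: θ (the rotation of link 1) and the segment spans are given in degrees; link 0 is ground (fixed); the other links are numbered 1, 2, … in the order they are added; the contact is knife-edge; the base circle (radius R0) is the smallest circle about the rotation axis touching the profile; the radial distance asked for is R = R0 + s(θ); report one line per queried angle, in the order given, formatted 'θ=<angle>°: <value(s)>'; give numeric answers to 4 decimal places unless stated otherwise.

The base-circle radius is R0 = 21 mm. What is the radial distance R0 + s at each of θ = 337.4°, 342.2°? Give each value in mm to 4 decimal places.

segment 1 (0° to 50.4°, dwell): s unchanged at 0.0000
segment 2 (50.4° to 316.8°, simple-harmonic, h = 6) is passed completely: s = 0.0000 + (6) = 6.0000
θ = 337.4° falls in segment 3 (316.8° to 360°, simple-harmonic, h = -6): β = 337.4 − 316.8 = 20.6°, B = 43.2°; Δs = -6/2·(1 − cos(π·0.4769)) = -2.7820; s = 6.0000 − 2.7820 = 3.2180
θ = 342.2° falls in segment 3 (316.8° to 360°, simple-harmonic, h = -6): β = 342.2 − 316.8 = 25.4°, B = 43.2°; Δs = -6/2·(1 − cos(π·0.5880)) = -3.8185; s = 6.0000 − 3.8185 = 2.1815
θ=337.4°: R = R0 + s = 21 + 3.2180 = 24.2180
θ=342.2°: R = R0 + s = 21 + 2.1815 = 23.1815

θ=337.4°: 24.2180
θ=342.2°: 23.1815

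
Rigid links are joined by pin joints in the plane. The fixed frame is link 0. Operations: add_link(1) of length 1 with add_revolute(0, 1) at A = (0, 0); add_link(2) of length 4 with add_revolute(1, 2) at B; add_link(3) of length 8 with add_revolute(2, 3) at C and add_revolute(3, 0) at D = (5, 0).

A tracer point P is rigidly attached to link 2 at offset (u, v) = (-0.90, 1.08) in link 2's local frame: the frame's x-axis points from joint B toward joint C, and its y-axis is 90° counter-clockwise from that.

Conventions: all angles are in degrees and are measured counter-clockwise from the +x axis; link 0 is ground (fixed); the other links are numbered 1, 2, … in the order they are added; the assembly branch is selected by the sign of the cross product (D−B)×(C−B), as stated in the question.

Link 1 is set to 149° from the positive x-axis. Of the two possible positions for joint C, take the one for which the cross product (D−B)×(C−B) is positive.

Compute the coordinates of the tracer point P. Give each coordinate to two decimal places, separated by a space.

A=(0,0), D=(5.00,0)
B = A + 1.00·(cos149°, sin149°) = (-0.8572, 0.5150)
|BD| = 5.8798
circle(B,4.00) ∩ circle(D,8.00): a=-1.1419, h=3.8335
  candidates: C₊=(-1.6589,4.4339) cross=22.540; C₋=(-2.3305,-3.2037) cross=-22.540
  branch + wants cross > 0 → take C=(-1.6589,4.4339) (cross=22.540)
ex = (C−B)/|BC| = (-0.2004,0.9797); ey = (-0.9797,-0.2004)
P = B + -0.90·ex + 1.08·ey = (-1.7349,-0.5832)

-1.73 -0.58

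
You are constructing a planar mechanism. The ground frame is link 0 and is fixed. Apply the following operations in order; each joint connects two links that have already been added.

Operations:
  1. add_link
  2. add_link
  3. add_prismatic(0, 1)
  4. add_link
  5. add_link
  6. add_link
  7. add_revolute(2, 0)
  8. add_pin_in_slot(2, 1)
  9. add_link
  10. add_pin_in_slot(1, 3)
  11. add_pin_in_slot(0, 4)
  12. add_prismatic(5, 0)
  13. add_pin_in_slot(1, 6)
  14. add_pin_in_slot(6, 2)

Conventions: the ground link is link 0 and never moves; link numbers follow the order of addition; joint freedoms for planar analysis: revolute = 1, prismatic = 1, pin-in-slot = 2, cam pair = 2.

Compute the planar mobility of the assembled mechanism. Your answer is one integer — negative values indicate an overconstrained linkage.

(L,J1,J2)=(1,0,0); link0 fixed
link1: (2,0,0)
link2: (3,0,0)
P 0-1 [J1]: (3,1,0)
link3: (4,1,0)
link4: (5,1,0)
link5: (6,1,0)
R 2-0 [J1]: (6,2,0)
PS 2-1 [J2]: (6,2,1)
link6: (7,2,1)
PS 1-3 [J2]: (7,2,2)
PS 0-4 [J2]: (7,2,3)
P 5-0 [J1]: (7,3,3)
PS 1-6 [J2]: (7,3,4)
PS 6-2 [J2]: (7,3,5)
Grübler: 3·6 − 2·3 − 5 = 7

M = 7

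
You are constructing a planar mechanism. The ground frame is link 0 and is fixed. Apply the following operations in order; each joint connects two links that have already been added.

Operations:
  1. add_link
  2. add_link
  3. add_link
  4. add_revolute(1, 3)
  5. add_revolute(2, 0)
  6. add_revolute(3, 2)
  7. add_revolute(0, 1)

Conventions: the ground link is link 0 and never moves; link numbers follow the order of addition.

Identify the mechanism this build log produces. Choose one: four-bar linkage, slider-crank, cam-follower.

links: 4 (incl. ground); joints: 4 revolute, 0 prismatic, 0 higher (cam) pair, forming one closed loop
4 links in a single 4R loop → four-bar linkage

four-bar linkage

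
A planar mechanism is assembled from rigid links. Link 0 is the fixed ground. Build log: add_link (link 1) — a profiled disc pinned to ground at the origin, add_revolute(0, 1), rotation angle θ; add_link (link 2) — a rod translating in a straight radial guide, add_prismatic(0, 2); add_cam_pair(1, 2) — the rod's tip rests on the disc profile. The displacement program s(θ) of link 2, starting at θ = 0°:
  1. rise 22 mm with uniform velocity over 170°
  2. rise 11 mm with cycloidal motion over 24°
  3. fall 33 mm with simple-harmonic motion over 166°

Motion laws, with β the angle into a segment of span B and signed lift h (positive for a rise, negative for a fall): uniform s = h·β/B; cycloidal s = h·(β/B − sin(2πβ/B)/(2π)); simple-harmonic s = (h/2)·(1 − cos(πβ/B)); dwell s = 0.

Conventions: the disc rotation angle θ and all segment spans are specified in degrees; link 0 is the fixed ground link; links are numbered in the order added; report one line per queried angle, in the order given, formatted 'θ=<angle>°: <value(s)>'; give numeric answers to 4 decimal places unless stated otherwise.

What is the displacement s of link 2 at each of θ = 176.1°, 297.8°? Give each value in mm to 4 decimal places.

seg 1 [0°–170°] uniform, h=22: full span → s += 22 → s = 22.0000
seg 2 [170°–194°] cycloidal, h=11: θ=176.1° here. β=6.1, B=24. 11·(0.2542 − sin(2π·0.2542)/(2π)) = 1.0457 → s = 23.0457
seg 2 [170°–194°] cycloidal, h=11: full span → s += 11 → s = 33.0000
seg 3 [194°–360°] simple-harmonic, h=-33: θ=297.8° here. β=103.8, B=166. -33/2·(1 − cos(π·0.6253)) = -22.8287 → s = 10.1713

θ=176.1°: 23.0457
θ=297.8°: 10.1713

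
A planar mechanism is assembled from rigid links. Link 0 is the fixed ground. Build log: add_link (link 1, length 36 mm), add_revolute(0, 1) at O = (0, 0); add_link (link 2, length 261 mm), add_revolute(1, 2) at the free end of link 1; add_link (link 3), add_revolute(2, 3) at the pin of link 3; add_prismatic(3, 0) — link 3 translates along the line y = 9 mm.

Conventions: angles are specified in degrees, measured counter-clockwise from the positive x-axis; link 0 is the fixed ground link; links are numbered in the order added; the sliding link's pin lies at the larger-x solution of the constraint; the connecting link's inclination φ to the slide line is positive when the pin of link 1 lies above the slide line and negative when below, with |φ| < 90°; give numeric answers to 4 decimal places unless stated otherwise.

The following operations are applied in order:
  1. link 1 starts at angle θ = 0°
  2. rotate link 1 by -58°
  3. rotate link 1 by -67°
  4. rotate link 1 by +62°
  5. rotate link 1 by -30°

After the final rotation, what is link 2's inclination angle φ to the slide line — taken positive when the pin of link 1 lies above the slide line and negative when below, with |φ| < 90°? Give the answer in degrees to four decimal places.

geometry: r = 36 mm, L = 261 mm, e = 9 mm; θ starts at 0°
rotate link 1 by -58°: θ ← 0° -58° = -58°
rotate link 1 by -67°: θ ← -58° -67° = -125°
rotate link 1 by +62°: θ ← -125° +62° = -63°
rotate link 1 by -30°: θ ← -63° -30° = -93°
h = r sin θ − e = -35.950663 − 9 = -44.950663
sin φ = h / L = -44.950663 / 261 = -0.17222476
φ = arcsin(-0.17222476) = -9.917197°

-9.9172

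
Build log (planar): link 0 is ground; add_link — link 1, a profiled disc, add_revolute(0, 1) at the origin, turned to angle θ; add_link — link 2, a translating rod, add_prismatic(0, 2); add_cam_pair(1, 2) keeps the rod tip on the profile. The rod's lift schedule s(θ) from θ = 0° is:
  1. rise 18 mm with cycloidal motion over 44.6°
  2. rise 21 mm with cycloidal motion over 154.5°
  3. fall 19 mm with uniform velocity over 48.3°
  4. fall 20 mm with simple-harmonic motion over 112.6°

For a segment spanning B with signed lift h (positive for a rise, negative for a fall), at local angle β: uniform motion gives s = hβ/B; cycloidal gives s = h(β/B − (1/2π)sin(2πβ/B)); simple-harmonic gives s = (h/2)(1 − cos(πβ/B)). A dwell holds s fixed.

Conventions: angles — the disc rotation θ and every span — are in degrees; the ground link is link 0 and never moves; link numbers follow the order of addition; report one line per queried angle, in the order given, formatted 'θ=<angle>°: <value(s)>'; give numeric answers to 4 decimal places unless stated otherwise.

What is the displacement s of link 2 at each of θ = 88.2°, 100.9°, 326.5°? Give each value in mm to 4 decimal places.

seg 1 [0°–44.6°] cycloidal, h=18: full span → s += 18 → s = 18.0000
seg 2 [44.6°–199.1°] cycloidal, h=21: θ=88.2° here. β=43.6, B=154.5. 21·(0.2822 − sin(2π·0.2822)/(2π)) = 2.6521 → s = 20.6521
seg 2 [44.6°–199.1°] cycloidal, h=21: θ=100.9° here. β=56.3, B=154.5. 21·(0.3644 − sin(2π·0.3644)/(2π)) = 5.1371 → s = 23.1371
seg 2 [44.6°–199.1°] cycloidal, h=21: full span → s += 21 → s = 39.0000
seg 3 [199.1°–247.4°] uniform, h=-19: full span → s += -19 → s = 20.0000
seg 4 [247.4°–360°] simple-harmonic, h=-20: θ=326.5° here. β=79.1, B=112.6. -20/2·(1 − cos(π·0.7025)) = -15.9409 → s = 4.0591

θ=88.2°: 20.6521
θ=100.9°: 23.1371
θ=326.5°: 4.0591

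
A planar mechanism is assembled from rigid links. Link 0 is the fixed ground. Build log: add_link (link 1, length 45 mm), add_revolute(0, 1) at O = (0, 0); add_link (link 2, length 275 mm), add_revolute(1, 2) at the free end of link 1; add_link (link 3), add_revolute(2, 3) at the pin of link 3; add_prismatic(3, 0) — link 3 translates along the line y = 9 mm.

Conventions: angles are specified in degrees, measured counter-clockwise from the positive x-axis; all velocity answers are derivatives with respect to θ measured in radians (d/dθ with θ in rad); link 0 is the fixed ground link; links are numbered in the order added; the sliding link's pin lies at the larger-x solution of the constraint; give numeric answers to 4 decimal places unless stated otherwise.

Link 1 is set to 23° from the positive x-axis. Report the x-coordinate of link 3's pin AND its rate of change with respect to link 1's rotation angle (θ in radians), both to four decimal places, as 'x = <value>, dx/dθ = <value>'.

geometry: r = 45 mm, L = 275 mm, e = 9 mm
crank pin P = (r cos θ, r sin θ) = (41.422718, 17.582901)
h = r sin θ − e = 17.582901 − 9 = 8.582901
x = r cos θ + √(L² − h²) = 41.422718 + 274.866029 = 316.288747
dx/dθ = −r sin θ − h·r cos θ/√(L² − h²) (θ in radians; h = 8.582901) = -18.876357

x = 316.2887, dx/dθ = -18.8764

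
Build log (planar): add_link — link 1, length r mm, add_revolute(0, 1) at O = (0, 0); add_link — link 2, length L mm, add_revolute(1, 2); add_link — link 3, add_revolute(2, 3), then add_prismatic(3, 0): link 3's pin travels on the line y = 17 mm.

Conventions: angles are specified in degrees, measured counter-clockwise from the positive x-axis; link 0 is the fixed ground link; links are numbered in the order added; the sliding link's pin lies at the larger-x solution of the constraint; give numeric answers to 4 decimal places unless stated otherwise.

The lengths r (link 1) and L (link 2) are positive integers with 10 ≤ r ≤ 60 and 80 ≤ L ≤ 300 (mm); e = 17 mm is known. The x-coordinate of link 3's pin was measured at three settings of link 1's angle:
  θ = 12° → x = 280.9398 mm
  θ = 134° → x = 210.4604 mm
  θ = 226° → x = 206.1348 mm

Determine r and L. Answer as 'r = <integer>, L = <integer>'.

constraint per measurement: (x − r cos θ)² + (r sin θ − e)² = L²
subtracting the θ₁ and θ₂ equations cancels the r² and L² terms:
r = (x₁² − x₂²) / (2[(x₁cos θ₁ + e sin θ₁) − (x₂cos θ₂ + e sin θ₂)]) = 42.0000 → r = 42
L² = (x₁ − r cos θ₁)² + (r sin θ₁ − e)² = 57600.0237 → L = 240.0000 → L = 240
check at θ₃=226°: x = 206.1348 (printed 206.1348) ✓

r = 42, L = 240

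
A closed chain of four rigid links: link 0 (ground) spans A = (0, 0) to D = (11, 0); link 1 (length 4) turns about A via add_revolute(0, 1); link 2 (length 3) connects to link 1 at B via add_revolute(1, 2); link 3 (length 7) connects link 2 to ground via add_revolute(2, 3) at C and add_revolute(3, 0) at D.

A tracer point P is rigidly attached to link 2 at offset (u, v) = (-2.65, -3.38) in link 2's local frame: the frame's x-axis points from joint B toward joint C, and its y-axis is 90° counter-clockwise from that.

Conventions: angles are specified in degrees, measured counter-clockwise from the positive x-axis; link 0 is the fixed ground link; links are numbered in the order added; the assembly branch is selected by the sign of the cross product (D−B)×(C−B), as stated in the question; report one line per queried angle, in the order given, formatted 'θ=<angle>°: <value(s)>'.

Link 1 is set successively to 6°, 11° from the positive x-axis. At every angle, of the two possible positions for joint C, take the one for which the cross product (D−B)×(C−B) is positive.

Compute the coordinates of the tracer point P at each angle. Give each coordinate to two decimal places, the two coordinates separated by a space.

A=(0,0), D=(11.00,0)
θ=6°: B = A + 4.00·(cos6°, sin6°) = (3.9781, 0.4181)
θ=6°: |BD| = 7.0343
θ=6°: circle(B,3.00) ∩ circle(D,7.00): a=0.6740, h=2.9233
θ=6°:   candidates: C₊=(4.8246,3.2962) cross=20.564; C₋=(4.4771,-2.5401) cross=-20.564
θ=6°:   branch + wants cross > 0 → take C=(4.8246,3.2962) (cross=20.564)
θ=6°: ex = (C−B)/|BC| = (0.2822,0.9594); ey = (-0.9594,0.2822)
θ=6°: P = B + -2.65·ex + -3.38·ey = (6.4729,-3.0780)
θ=11°: B = A + 4.00·(cos11°, sin11°) = (3.9265, 0.7632)
θ=11°: |BD| = 7.1145
θ=11°: circle(B,3.00) ∩ circle(D,7.00): a=0.7461, h=2.9057
θ=11°:   candidates: C₊=(4.9801,3.5722) cross=20.673; C₋=(4.3566,-2.2058) cross=-20.673
θ=11°:   branch + wants cross > 0 → take C=(4.9801,3.5722) (cross=20.673)
θ=11°: ex = (C−B)/|BC| = (0.3512,0.9363); ey = (-0.9363,0.3512)
θ=11°: P = B + -2.65·ex + -3.38·ey = (6.1606,-2.9050)

θ=6°: 6.47 -3.08
θ=11°: 6.16 -2.90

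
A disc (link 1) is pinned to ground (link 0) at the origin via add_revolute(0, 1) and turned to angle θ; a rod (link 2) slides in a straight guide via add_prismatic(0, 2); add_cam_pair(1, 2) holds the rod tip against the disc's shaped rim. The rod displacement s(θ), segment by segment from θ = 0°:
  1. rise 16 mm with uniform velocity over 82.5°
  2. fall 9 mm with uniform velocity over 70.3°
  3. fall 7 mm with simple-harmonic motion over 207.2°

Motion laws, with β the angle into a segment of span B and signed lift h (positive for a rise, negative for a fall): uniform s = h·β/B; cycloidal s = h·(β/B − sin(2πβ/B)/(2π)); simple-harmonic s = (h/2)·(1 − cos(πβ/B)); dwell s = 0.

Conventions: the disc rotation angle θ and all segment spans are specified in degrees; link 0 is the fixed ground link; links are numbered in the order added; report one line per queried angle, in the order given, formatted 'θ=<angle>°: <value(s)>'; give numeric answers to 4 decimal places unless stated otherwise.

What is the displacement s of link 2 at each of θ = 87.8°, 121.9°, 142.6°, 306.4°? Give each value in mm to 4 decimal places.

segment 1 (0° to 82.5°, uniform, h = 16) is passed completely: s = 0.0000 + (16) = 16.0000
θ = 87.8° falls in segment 2 (82.5° to 152.8°, uniform, h = -9): β = 87.8 − 82.5 = 5.3°, B = 70.3°; Δs = -9·5.3/70.3 = -0.6785; s = 16.0000 − 0.6785 = 15.3215
θ = 121.9° falls in segment 2 (82.5° to 152.8°, uniform, h = -9): β = 121.9 − 82.5 = 39.4°, B = 70.3°; Δs = -9·39.4/70.3 = -5.0441; s = 16.0000 − 5.0441 = 10.9559
θ = 142.6° falls in segment 2 (82.5° to 152.8°, uniform, h = -9): β = 142.6 − 82.5 = 60.1°, B = 70.3°; Δs = -9·60.1/70.3 = -7.6942; s = 16.0000 − 7.6942 = 8.3058
segment 2 (82.5° to 152.8°, uniform, h = -9) is passed completely: s = 16.0000 + (-9) = 7.0000
θ = 306.4° falls in segment 3 (152.8° to 360°, simple-harmonic, h = -7): β = 306.4 − 152.8 = 153.6°, B = 207.2°; Δs = -7/2·(1 − cos(π·0.7413)) = -5.9064; s = 7.0000 − 5.9064 = 1.0936

θ=87.8°: 15.3215
θ=121.9°: 10.9559
θ=142.6°: 8.3058
θ=306.4°: 1.0936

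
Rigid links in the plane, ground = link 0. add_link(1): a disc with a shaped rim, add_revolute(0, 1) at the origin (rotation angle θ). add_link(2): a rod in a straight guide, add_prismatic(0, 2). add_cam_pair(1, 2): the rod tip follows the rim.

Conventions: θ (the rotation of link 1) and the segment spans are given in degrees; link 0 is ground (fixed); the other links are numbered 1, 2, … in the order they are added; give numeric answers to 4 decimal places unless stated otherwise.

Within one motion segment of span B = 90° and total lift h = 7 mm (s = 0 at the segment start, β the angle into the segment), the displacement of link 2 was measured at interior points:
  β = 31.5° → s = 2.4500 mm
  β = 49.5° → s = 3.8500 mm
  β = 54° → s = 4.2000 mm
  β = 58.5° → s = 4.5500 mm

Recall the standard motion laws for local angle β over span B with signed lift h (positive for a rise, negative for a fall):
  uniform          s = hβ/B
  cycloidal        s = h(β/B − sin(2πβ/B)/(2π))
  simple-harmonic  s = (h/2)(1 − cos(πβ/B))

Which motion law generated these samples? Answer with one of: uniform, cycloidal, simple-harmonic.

candidates at β/B = r: uniform s = h·r (linear in β); cycloidal s = h·(r − sin(2πr)/(2π)); simple-harmonic s = (h/2)(1 − cos(πr))
β=31.5°: printed 2.4500 | uniform 2.4500, cycloidal 1.5487, simple-harmonic 1.9110
β=49.5°: printed 3.8500 | uniform 3.8500, cycloidal 4.1943, simple-harmonic 4.0475
β=54°: printed 4.2000 | uniform 4.2000, cycloidal 4.8548, simple-harmonic 4.5816
β=58.5°: printed 4.5500 | uniform 4.5500, cycloidal 5.4513, simple-harmonic 5.0890
only one law matches every sample → uniform

uniform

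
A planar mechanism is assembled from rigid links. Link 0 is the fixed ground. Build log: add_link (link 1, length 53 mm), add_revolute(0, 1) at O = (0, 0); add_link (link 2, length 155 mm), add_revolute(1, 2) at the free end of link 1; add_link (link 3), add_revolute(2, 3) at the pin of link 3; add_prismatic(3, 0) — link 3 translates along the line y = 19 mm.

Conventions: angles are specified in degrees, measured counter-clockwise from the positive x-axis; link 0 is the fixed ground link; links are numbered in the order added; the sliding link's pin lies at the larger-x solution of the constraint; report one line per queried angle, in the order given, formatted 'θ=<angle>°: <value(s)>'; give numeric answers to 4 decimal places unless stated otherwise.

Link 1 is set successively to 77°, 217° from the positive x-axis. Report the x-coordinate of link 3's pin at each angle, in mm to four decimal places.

geometry: r = 53 mm, L = 155 mm, e = 19 mm
θ=77°: crank pin P = (r cos θ, r sin θ) = (11.922406, 51.641613)
θ=77°: h = r sin θ − e = 51.641613 − 19 = 32.641613
θ=77°: x = r cos θ + √(L² − h²) = 11.922406 + 151.524008 = 163.446414
θ=217°: crank pin P = (r cos θ, r sin θ) = (-42.327682, -31.896196)
θ=217°: h = r sin θ − e = -31.896196 − 19 = -50.896196
θ=217°: x = r cos θ + √(L² − h²) = -42.327682 + 146.405523 = 104.077841

θ=77°: 163.4464
θ=217°: 104.0778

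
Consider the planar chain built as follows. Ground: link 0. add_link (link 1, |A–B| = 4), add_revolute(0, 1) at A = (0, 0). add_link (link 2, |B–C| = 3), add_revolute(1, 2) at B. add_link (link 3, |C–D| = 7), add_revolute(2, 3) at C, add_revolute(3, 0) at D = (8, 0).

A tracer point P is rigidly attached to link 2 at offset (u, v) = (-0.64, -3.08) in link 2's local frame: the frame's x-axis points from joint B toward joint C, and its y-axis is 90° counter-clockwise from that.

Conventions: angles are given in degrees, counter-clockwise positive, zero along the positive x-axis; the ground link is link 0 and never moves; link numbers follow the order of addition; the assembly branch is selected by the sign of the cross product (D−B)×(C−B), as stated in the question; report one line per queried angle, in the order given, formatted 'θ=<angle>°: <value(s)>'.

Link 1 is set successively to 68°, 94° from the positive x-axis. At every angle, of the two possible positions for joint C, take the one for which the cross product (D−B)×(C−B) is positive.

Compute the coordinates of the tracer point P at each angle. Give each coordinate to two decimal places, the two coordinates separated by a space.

A=(0,0), D=(8.00,0)
θ=68°: B = A + 4.00·(cos68°, sin68°) = (1.4984, 3.7087)
θ=68°: |BD| = 7.4850
θ=68°: circle(B,3.00) ∩ circle(D,7.00): a=1.0705, h=2.8025
θ=68°:   candidates: C₊=(3.8169,5.6126) cross=20.977; C₋=(1.0397,0.7440) cross=-20.977
θ=68°:   branch + wants cross > 0 → take C=(3.8169,5.6126) (cross=20.977)
θ=68°: ex = (C−B)/|BC| = (0.7728,0.6346); ey = (-0.6346,0.7728)
θ=68°: P = B + -0.64·ex + -3.08·ey = (2.9585,0.9223)
θ=94°: B = A + 4.00·(cos94°, sin94°) = (-0.2790, 3.9903)
θ=94°: |BD| = 9.1905
θ=94°: circle(B,3.00) ∩ circle(D,7.00): a=2.4191, h=1.7743
θ=94°:   candidates: C₊=(2.6705,4.5383) cross=16.307; C₋=(1.1298,1.3416) cross=-16.307
θ=94°:   branch + wants cross > 0 → take C=(2.6705,4.5383) (cross=16.307)
θ=94°: ex = (C−B)/|BC| = (0.9832,0.1827); ey = (-0.1827,0.9832)
θ=94°: P = B + -0.64·ex + -3.08·ey = (-0.3456,0.8452)

θ=68°: 2.96 0.92
θ=94°: -0.35 0.85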